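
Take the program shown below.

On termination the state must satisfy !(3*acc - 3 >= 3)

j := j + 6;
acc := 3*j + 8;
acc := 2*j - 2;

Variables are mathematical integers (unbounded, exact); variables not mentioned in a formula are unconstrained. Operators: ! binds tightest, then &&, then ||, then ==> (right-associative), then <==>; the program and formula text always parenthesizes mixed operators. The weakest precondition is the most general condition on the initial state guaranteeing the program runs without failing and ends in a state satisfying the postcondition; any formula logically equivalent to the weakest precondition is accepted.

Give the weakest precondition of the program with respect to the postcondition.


Working backward. After the program, the postcondition !(3*acc - 3 >= 3) must hold; in canonical form it is !(3*acc >= 6).
Before acc := 2*j - 2: !(6*j >= 12)
Before acc := 3*j + 8: !(6*j >= 12)
Before j := j + 6: !(6*j >= -24)
Answer: WP = !(6*j >= -24)


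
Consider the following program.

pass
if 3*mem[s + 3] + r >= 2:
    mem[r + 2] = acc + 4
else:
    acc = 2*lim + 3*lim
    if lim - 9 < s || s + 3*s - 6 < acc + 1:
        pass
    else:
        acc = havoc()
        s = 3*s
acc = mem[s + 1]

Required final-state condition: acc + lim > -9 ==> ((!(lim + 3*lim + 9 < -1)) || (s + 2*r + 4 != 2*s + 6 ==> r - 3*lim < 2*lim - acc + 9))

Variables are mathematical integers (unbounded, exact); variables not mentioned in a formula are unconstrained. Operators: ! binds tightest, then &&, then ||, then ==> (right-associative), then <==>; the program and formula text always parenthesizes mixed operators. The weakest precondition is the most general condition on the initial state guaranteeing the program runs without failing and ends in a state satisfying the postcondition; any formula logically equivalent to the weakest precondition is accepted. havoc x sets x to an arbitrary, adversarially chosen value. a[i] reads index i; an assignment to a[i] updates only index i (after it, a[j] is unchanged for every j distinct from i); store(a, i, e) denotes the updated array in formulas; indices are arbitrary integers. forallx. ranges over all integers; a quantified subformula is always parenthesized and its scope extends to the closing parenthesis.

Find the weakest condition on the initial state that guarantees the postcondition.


Working backward. After the program, the postcondition acc + lim > -9 ==> ((!(lim + 3*lim + 9 < -1)) || (s + 2*r + 4 != 2*s + 6 ==> r - 3*lim < 2*lim - acc + 9)) must hold; in canonical form it is acc + lim > -9 ==> ((!(4*lim < -10)) || (2*r != s + 2 ==> acc + r < 5*lim + 9)).
Before acc := mem[s + 1]: mem[s + 1] + lim > -9 ==> ((!(4*lim < -10)) || (2*r != s + 2 ==> mem[s + 1] + r < 5*lim + 9))
Then branch requires store(mem, r + 2, acc + 4)[s + 1] + lim > -9 ==> ((!(4*lim < -10)) || (2*r != s + 2 ==> store(mem, r + 2, acc + 4)[s + 1] + r < 5*lim + 9)); else branch requires ((lim < s + 9 || 4*s < 5*lim + 7) ==> (mem[s + 1] + lim > -9 ==> ((!(4*lim < -10)) || (2*r != s + 2 ==> mem[s + 1] + r < 5*lim + 9)))) && ((!(lim < s + 9 || 4*s < 5*lim + 7)) ==> (mem[3*s + 1] + lim > -9 ==> ((!(4*lim < -10)) || (2*r != 3*s + 2 ==> mem[3*s + 1] + r < 5*lim + 9)))).
Before the if: (3*mem[s + 3] + r >= 2 ==> (store(mem, r + 2, acc + 4)[s + 1] + lim > -9 ==> ((!(4*lim < -10)) || (2*r != s + 2 ==> store(mem, r + 2, acc + 4)[s + 1] + r < 5*lim + 9)))) && ((!(3*mem[s + 3] + r >= 2)) ==> (((lim < s + 9 || 4*s < 5*lim + 7) ==> (mem[s + 1] + lim > -9 ==> ((!(4*lim < -10)) || (2*r != s + 2 ==> mem[s + 1] + r < 5*lim + 9)))) && ((!(lim < s + 9 || 4*s < 5*lim + 7)) ==> (mem[3*s + 1] + lim > -9 ==> ((!(4*lim < -10)) || (2*r != 3*s + 2 ==> mem[3*s + 1] + r < 5*lim + 9))))))
Before skip: (3*mem[s + 3] + r >= 2 ==> (store(mem, r + 2, acc + 4)[s + 1] + lim > -9 ==> ((!(4*lim < -10)) || (2*r != s + 2 ==> store(mem, r + 2, acc + 4)[s + 1] + r < 5*lim + 9)))) && ((!(3*mem[s + 3] + r >= 2)) ==> (((lim < s + 9 || 4*s < 5*lim + 7) ==> (mem[s + 1] + lim > -9 ==> ((!(4*lim < -10)) || (2*r != s + 2 ==> mem[s + 1] + r < 5*lim + 9)))) && ((!(lim < s + 9 || 4*s < 5*lim + 7)) ==> (mem[3*s + 1] + lim > -9 ==> ((!(4*lim < -10)) || (2*r != 3*s + 2 ==> mem[3*s + 1] + r < 5*lim + 9))))))
Answer: WP = (3*mem[s + 3] + r >= 2 ==> (store(mem, r + 2, acc + 4)[s + 1] + lim > -9 ==> ((!(4*lim < -10)) || (2*r != s + 2 ==> store(mem, r + 2, acc + 4)[s + 1] + r < 5*lim + 9)))) && ((!(3*mem[s + 3] + r >= 2)) ==> (((lim < s + 9 || 4*s < 5*lim + 7) ==> (mem[s + 1] + lim > -9 ==> ((!(4*lim < -10)) || (2*r != s + 2 ==> mem[s + 1] + r < 5*lim + 9)))) && ((!(lim < s + 9 || 4*s < 5*lim + 7)) ==> (mem[3*s + 1] + lim > -9 ==> ((!(4*lim < -10)) || (2*r != 3*s + 2 ==> mem[3*s + 1] + r < 5*lim + 9))))))


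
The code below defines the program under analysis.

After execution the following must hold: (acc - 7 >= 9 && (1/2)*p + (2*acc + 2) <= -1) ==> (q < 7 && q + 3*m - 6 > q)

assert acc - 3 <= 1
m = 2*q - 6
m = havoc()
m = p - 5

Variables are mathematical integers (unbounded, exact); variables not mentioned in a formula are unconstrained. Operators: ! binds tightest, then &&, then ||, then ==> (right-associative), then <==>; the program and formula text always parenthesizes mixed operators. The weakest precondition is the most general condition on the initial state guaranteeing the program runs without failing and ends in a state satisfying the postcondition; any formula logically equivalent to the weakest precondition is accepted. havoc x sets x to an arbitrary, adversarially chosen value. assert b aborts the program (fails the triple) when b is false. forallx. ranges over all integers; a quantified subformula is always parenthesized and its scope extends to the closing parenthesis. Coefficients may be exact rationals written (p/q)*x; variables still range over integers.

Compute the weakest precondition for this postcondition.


Working backward. After the program, the postcondition (acc - 7 >= 9 && (1/2)*p + (2*acc + 2) <= -1) ==> (q < 7 && q + 3*m - 6 > q) must hold; in canonical form it is (acc >= 16 && 2*acc + (1/2)*p <= -3) ==> (q < 7 && 3*m > 6).
Before m := p - 5: (acc >= 16 && 2*acc + (1/2)*p <= -3) ==> (q < 7 && 3*p > 21)
Before havoc m: (acc >= 16 && 2*acc + (1/2)*p <= -3) ==> (q < 7 && 3*p > 21)
Before m := 2*q - 6: (acc >= 16 && 2*acc + (1/2)*p <= -3) ==> (q < 7 && 3*p > 21)
Before assert acc - 3 <= 1: acc <= 4 && ((acc >= 16 && 2*acc + (1/2)*p <= -3) ==> (q < 7 && 3*p > 21))
Answer: WP = acc <= 4 && ((acc >= 16 && 2*acc + (1/2)*p <= -3) ==> (q < 7 && 3*p > 21))


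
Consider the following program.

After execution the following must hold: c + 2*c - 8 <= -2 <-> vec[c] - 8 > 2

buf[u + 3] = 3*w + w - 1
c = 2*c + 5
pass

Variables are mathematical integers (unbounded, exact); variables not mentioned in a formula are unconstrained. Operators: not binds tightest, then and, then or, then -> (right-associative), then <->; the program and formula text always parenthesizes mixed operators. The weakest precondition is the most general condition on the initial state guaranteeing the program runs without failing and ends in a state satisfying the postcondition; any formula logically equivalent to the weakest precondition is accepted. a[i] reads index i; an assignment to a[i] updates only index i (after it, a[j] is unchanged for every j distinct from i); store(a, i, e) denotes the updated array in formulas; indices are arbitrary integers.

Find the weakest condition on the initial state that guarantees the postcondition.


Working backward. After the program, the postcondition c + 2*c - 8 <= -2 <-> vec[c] - 8 > 2 must hold; in canonical form it is 3*c <= 6 <-> vec[c] > 10.
Before skip: 3*c <= 6 <-> vec[c] > 10
Before c := 2*c + 5: 6*c <= -9 <-> vec[2*c + 5] > 10
Before buf[u + 3] := 3*w + w - 1: 6*c <= -9 <-> vec[2*c + 5] > 10
Answer: WP = 6*c <= -9 <-> vec[2*c + 5] > 10


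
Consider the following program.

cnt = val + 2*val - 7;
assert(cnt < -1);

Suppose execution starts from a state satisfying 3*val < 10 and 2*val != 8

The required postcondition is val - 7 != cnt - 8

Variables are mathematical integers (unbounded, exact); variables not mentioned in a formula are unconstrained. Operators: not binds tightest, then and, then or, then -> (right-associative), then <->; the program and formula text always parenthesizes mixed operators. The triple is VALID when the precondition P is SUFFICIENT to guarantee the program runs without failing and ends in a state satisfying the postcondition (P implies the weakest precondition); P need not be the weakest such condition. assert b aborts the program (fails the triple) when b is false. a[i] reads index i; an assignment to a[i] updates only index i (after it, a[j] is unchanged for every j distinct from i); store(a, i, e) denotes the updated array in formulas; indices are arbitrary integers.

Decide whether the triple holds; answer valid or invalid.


Working backward. After the program, the postcondition val - 7 != cnt - 8 must hold; in canonical form it is val != cnt - 1.
Before assert cnt < -1: cnt < -1 and val != cnt - 1
Before cnt := val + 2*val - 7: 3*val < 6 and 2*val != 8
The weakest precondition is 3*val < 6 and 2*val != 8.
Check whether 3*val < 10 and 2*val != 8 implies it.
Countermodel: at the initial state val = 2, the precondition holds but the weakest precondition fails.
Answer: invalid


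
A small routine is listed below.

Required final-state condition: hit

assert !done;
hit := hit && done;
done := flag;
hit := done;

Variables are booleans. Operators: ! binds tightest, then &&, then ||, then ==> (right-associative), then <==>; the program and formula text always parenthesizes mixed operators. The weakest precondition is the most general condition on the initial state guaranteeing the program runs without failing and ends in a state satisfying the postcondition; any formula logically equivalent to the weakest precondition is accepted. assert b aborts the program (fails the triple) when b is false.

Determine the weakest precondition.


Working backward. After the program, hit must hold.
Before hit := done: done
Before done := flag: flag
Before hit := hit && done: flag
Before assert !done: (!done) && flag
Answer: WP = (!done) && flag


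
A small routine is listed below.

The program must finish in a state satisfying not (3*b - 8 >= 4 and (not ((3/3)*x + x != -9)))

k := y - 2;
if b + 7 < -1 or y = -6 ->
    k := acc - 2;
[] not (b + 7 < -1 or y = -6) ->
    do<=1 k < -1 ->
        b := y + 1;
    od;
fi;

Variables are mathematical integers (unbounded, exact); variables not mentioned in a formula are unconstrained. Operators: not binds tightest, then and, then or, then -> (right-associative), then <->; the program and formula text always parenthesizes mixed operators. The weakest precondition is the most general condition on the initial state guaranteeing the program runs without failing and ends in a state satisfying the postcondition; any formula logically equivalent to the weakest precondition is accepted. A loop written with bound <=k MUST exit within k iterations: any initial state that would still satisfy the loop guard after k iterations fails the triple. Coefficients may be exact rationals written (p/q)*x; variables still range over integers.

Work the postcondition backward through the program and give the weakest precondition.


Working backward. After the program, the postcondition not (3*b - 8 >= 4 and (not ((3/3)*x + x != -9))) must hold; in canonical form it is not (3*b >= 12 and (not (2*x != -9))).
Then branch requires not (3*b >= 12 and (not (2*x != -9))); else branch requires (k < -1 -> ((not (k < -1)) and (not (3*y >= 9 and (not (2*x != -9)))))) and ((not (k < -1)) -> (not (3*b >= 12 and (not (2*x != -9))))).
Before the if: ((b < -8 or y = -6) -> (not (3*b >= 12 and (not (2*x != -9))))) and ((not (b < -8 or y = -6)) -> ((k < -1 -> ((not (k < -1)) and (not (3*y >= 9 and (not (2*x != -9)))))) and ((not (k < -1)) -> (not (3*b >= 12 and (not (2*x != -9)))))))
Before k := y - 2: ((b < -8 or y = -6) -> (not (3*b >= 12 and (not (2*x != -9))))) and ((not (b < -8 or y = -6)) -> ((y < 1 -> ((not (y < 1)) and (not (3*y >= 9 and (not (2*x != -9)))))) and ((not (y < 1)) -> (not (3*b >= 12 and (not (2*x != -9)))))))
Answer: WP = ((b < -8 or y = -6) -> (not (3*b >= 12 and (not (2*x != -9))))) and ((not (b < -8 or y = -6)) -> ((y < 1 -> ((not (y < 1)) and (not (3*y >= 9 and (not (2*x != -9)))))) and ((not (y < 1)) -> (not (3*b >= 12 and (not (2*x != -9)))))))


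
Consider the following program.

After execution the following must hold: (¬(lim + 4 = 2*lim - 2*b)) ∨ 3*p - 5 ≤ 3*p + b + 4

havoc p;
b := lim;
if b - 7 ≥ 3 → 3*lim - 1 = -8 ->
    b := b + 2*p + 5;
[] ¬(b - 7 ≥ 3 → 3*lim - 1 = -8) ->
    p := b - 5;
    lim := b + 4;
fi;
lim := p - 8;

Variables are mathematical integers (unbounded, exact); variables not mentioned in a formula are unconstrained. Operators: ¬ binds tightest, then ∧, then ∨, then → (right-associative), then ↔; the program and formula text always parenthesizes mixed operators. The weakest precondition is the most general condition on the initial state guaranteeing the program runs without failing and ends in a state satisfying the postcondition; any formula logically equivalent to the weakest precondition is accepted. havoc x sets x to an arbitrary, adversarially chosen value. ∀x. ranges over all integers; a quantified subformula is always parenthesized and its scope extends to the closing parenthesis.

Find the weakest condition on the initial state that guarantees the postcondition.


Working backward. After the program, the postcondition (¬(lim + 4 = 2*lim - 2*b)) ∨ 3*p - 5 ≤ 3*p + b + 4 must hold; in canonical form it is (¬(2*b = lim - 4)) ∨ b ≥ -9.
Before lim := p - 8: (¬(2*b = p - 12)) ∨ b ≥ -9
Then branch requires (¬(2*b + 3*p = -22)) ∨ b + 2*p ≥ -14; else branch requires (¬(b = -17)) ∨ b ≥ -9.
Before the if: ((b ≥ 10 → 3*lim = -7) → ((¬(2*b + 3*p = -22)) ∨ b + 2*p ≥ -14)) ∧ ((¬(b ≥ 10 → 3*lim = -7)) → ((¬(b = -17)) ∨ b ≥ -9))
Before b := lim: ((lim ≥ 10 → 3*lim = -7) → ((¬(2*lim + 3*p = -22)) ∨ lim + 2*p ≥ -14)) ∧ ((¬(lim ≥ 10 → 3*lim = -7)) → ((¬(lim = -17)) ∨ lim ≥ -9))
Before havoc p: ∀p_1. (((lim ≥ 10 → 3*lim = -7) → ((¬(2*lim + 3*p_1 = -22)) ∨ lim + 2*p_1 ≥ -14)) ∧ ((¬(lim ≥ 10 → 3*lim = -7)) → ((¬(lim = -17)) ∨ lim ≥ -9)))
Answer: WP = ∀p_1. (((lim ≥ 10 → 3*lim = -7) → ((¬(2*lim + 3*p_1 = -22)) ∨ lim + 2*p_1 ≥ -14)) ∧ ((¬(lim ≥ 10 → 3*lim = -7)) → ((¬(lim = -17)) ∨ lim ≥ -9)))


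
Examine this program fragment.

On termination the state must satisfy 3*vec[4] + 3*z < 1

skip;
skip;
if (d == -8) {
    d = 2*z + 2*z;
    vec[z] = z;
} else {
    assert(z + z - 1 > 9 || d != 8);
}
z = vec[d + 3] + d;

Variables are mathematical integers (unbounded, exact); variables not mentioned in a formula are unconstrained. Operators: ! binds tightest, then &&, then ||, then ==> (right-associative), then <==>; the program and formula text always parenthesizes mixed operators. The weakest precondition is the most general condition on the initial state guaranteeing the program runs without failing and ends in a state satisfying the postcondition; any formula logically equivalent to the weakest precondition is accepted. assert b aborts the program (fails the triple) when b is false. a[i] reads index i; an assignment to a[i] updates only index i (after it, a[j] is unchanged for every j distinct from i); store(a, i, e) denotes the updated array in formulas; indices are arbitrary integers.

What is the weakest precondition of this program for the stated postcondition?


Working backward. After the program, 3*vec[4] + 3*z < 1 must hold.
Before z := vec[d + 3] + d: 3*vec[d + 3] + 3*vec[4] + 3*d < 1
Then branch requires 3*store(vec, z, z)[4*z + 3] + 3*store(vec, z, z)[4] + 12*z < 1; else branch requires (2*z > 10 || d != 8) && 3*vec[d + 3] + 3*vec[4] + 3*d < 1.
Before the if: (d == -8 ==> 3*store(vec, z, z)[4*z + 3] + 3*store(vec, z, z)[4] + 12*z < 1) && ((!(d == -8)) ==> ((2*z > 10 || d != 8) && 3*vec[d + 3] + 3*vec[4] + 3*d < 1))
Before skip: (d == -8 ==> 3*store(vec, z, z)[4*z + 3] + 3*store(vec, z, z)[4] + 12*z < 1) && ((!(d == -8)) ==> ((2*z > 10 || d != 8) && 3*vec[d + 3] + 3*vec[4] + 3*d < 1))
Before skip: (d == -8 ==> 3*store(vec, z, z)[4*z + 3] + 3*store(vec, z, z)[4] + 12*z < 1) && ((!(d == -8)) ==> ((2*z > 10 || d != 8) && 3*vec[d + 3] + 3*vec[4] + 3*d < 1))
Answer: WP = (d == -8 ==> 3*store(vec, z, z)[4*z + 3] + 3*store(vec, z, z)[4] + 12*z < 1) && ((!(d == -8)) ==> ((2*z > 10 || d != 8) && 3*vec[d + 3] + 3*vec[4] + 3*d < 1))


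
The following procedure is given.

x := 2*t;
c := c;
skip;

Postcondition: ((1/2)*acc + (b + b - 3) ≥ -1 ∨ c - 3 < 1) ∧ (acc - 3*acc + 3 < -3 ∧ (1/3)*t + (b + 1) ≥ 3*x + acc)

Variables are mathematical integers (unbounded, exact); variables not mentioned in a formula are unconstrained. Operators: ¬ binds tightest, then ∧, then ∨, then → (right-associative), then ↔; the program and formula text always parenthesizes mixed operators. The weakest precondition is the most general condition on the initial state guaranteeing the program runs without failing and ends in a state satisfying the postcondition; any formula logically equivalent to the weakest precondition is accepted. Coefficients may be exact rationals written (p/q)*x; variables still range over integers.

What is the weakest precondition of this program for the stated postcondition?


Working backward. After the program, the postcondition ((1/2)*acc + (b + b - 3) ≥ -1 ∨ c - 3 < 1) ∧ (acc - 3*acc + 3 < -3 ∧ (1/3)*t + (b + 1) ≥ 3*x + acc) must hold; in canonical form it is ((1/2)*acc + 2*b ≥ 2 ∨ c < 4) ∧ 2*acc > 6 ∧ b + (1/3)*t ≥ acc + 3*x - 1.
Before skip: ((1/2)*acc + 2*b ≥ 2 ∨ c < 4) ∧ 2*acc > 6 ∧ b + (1/3)*t ≥ acc + 3*x - 1
Before c := c: ((1/2)*acc + 2*b ≥ 2 ∨ c < 4) ∧ 2*acc > 6 ∧ b + (1/3)*t ≥ acc + 3*x - 1
Before x := 2*t: ((1/2)*acc + 2*b ≥ 2 ∨ c < 4) ∧ 2*acc > 6 ∧ b ≥ acc + (17/3)*t - 1
Answer: WP = ((1/2)*acc + 2*b ≥ 2 ∨ c < 4) ∧ 2*acc > 6 ∧ b ≥ acc + (17/3)*t - 1


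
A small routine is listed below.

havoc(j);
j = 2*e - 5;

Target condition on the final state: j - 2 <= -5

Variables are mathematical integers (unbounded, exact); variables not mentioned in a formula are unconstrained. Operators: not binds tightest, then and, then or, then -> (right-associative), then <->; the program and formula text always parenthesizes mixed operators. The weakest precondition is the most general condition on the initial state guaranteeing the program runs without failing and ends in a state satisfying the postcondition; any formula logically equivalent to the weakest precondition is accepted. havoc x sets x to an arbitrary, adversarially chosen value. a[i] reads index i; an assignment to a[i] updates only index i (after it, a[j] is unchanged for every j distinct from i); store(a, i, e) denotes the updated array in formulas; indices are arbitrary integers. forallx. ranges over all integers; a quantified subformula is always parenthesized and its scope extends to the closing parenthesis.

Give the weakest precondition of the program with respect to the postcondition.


Working backward. After the program, the postcondition j - 2 <= -5 must hold; in canonical form it is j <= -3.
Before j := 2*e - 5: 2*e <= 2
Before havoc j: 2*e <= 2
Answer: WP = 2*e <= 2


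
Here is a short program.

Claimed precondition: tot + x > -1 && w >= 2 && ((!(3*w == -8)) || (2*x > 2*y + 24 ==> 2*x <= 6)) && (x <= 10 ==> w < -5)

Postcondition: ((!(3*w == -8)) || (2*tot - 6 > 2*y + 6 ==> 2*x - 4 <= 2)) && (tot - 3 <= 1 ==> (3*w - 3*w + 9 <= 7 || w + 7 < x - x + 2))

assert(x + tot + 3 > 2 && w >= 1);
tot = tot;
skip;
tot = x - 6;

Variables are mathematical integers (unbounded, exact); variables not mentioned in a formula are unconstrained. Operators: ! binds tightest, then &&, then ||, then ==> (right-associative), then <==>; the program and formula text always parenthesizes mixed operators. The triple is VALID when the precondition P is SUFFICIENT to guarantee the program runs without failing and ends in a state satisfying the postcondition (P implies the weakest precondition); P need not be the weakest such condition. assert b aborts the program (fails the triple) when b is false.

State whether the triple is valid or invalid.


Working backward. After the program, the postcondition ((!(3*w == -8)) || (2*tot - 6 > 2*y + 6 ==> 2*x - 4 <= 2)) && (tot - 3 <= 1 ==> (3*w - 3*w + 9 <= 7 || w + 7 < x - x + 2)) must hold; in canonical form it is ((!(3*w == -8)) || (2*tot > 2*y + 12 ==> 2*x <= 6)) && (tot <= 4 ==> w < -5).
Before tot := x - 6: ((!(3*w == -8)) || (2*x > 2*y + 24 ==> 2*x <= 6)) && (x <= 10 ==> w < -5)
Before skip: ((!(3*w == -8)) || (2*x > 2*y + 24 ==> 2*x <= 6)) && (x <= 10 ==> w < -5)
Before tot := tot: ((!(3*w == -8)) || (2*x > 2*y + 24 ==> 2*x <= 6)) && (x <= 10 ==> w < -5)
Before assert x + tot + 3 > 2 && w >= 1: tot + x > -1 && w >= 1 && ((!(3*w == -8)) || (2*x > 2*y + 24 ==> 2*x <= 6)) && (x <= 10 ==> w < -5)
The weakest precondition is tot + x > -1 && w >= 1 && ((!(3*w == -8)) || (2*x > 2*y + 24 ==> 2*x <= 6)) && (x <= 10 ==> w < -5).
Check whether tot + x > -1 && w >= 2 && ((!(3*w == -8)) || (2*x > 2*y + 24 ==> 2*x <= 6)) && (x <= 10 ==> w < -5) implies it.
Every state satisfying the precondition satisfies the weakest precondition: the implication holds.
Answer: valid


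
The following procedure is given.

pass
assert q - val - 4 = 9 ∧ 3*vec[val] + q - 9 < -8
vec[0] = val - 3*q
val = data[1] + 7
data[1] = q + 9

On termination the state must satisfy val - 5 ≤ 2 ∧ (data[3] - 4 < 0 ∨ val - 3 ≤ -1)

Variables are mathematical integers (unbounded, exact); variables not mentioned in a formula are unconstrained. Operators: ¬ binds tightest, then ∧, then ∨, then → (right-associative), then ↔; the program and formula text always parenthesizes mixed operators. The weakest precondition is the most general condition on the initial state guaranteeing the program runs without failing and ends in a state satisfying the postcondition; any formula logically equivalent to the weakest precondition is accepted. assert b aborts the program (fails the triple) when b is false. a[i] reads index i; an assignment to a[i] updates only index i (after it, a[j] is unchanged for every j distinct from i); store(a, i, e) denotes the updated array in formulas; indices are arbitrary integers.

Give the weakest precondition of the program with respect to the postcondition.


Working backward. After the program, the postcondition val - 5 ≤ 2 ∧ (data[3] - 4 < 0 ∨ val - 3 ≤ -1) must hold; in canonical form it is val ≤ 7 ∧ (data[3] < 4 ∨ val ≤ 2).
Before data[1] := q + 9: val ≤ 7 ∧ (data[3] < 4 ∨ val ≤ 2)
Before val := data[1] + 7: data[1] ≤ 0 ∧ (data[3] < 4 ∨ data[1] ≤ -5)
Before vec[0] := val - 3*q: data[1] ≤ 0 ∧ (data[3] < 4 ∨ data[1] ≤ -5)
Before assert q - val - 4 = 9 ∧ 3*vec[val] + q - 9 < -8: q = val + 13 ∧ 3*vec[val] + q < 1 ∧ data[1] ≤ 0 ∧ (data[3] < 4 ∨ data[1] ≤ -5)
Before skip: q = val + 13 ∧ 3*vec[val] + q < 1 ∧ data[1] ≤ 0 ∧ (data[3] < 4 ∨ data[1] ≤ -5)
Answer: WP = q = val + 13 ∧ 3*vec[val] + q < 1 ∧ data[1] ≤ 0 ∧ (data[3] < 4 ∨ data[1] ≤ -5)


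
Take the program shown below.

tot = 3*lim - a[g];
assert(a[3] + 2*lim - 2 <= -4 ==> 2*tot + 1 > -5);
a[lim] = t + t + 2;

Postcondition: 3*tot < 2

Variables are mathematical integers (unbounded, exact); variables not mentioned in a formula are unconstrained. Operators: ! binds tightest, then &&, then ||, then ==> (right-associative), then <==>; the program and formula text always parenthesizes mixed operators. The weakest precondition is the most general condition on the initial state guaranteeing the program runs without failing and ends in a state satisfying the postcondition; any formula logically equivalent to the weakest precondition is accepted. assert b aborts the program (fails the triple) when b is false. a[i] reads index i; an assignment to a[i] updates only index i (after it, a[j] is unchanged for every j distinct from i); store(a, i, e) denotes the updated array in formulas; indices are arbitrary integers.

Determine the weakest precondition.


Working backward. After the program, 3*tot < 2 must hold.
Before a[lim] := t + t + 2: 3*tot < 2
Before assert a[3] + 2*lim - 2 <= -4 ==> 2*tot + 1 > -5: (a[3] + 2*lim <= -2 ==> 2*tot > -6) && 3*tot < 2
Before tot := 3*lim - a[g]: (a[3] + 2*lim <= -2 ==> 6*lim > 2*a[g] - 6) && 9*lim < 3*a[g] + 2
Answer: WP = (a[3] + 2*lim <= -2 ==> 6*lim > 2*a[g] - 6) && 9*lim < 3*a[g] + 2


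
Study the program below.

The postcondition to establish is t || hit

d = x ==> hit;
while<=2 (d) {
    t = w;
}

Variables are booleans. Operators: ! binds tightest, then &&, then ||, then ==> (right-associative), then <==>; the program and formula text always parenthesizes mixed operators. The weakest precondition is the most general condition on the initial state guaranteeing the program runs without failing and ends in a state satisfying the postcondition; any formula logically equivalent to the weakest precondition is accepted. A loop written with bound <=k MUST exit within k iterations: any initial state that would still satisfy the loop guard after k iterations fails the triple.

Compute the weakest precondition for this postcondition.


Working backward. After the program, t || hit must hold.
Before the loop (bound <=2), unroll the exhaustion recursion (WP_0 = exit-now case; WP_j = one more guarded iteration, up to j = 2):
  WP_0: (!d) && (t || hit)
  WP_1: (d ==> ((!d) && (w || hit))) && ((!d) ==> (t || hit))
  WP_2: (d ==> ((d ==> ((!d) && (w || hit))) && ((!d) ==> (w || hit)))) && ((!d) ==> (t || hit))
So before the loop: (d ==> ((d ==> ((!d) && (w || hit))) && ((!d) ==> (w || hit)))) && ((!d) ==> (t || hit))
Before d := x ==> hit: ((x ==> hit) ==> (((x ==> hit) ==> ((!(x ==> hit)) && (w || hit))) && ((!(x ==> hit)) ==> (w || hit)))) && ((!(x ==> hit)) ==> (t || hit))
Answer: WP = ((x ==> hit) ==> (((x ==> hit) ==> ((!(x ==> hit)) && (w || hit))) && ((!(x ==> hit)) ==> (w || hit)))) && ((!(x ==> hit)) ==> (t || hit))


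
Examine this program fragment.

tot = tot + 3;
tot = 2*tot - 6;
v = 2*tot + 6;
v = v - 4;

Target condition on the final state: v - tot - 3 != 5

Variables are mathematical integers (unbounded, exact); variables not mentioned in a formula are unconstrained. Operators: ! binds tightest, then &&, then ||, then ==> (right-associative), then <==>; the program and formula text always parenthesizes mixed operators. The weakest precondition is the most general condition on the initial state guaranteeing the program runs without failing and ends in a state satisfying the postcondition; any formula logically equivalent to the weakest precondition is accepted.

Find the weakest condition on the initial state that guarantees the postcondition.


Working backward. After the program, the postcondition v - tot - 3 != 5 must hold; in canonical form it is v != tot + 8.
Before v := v - 4: v != tot + 12
Before v := 2*tot + 6: tot != 6
Before tot := 2*tot - 6: 2*tot != 12
Before tot := tot + 3: 2*tot != 6
Answer: WP = 2*tot != 6


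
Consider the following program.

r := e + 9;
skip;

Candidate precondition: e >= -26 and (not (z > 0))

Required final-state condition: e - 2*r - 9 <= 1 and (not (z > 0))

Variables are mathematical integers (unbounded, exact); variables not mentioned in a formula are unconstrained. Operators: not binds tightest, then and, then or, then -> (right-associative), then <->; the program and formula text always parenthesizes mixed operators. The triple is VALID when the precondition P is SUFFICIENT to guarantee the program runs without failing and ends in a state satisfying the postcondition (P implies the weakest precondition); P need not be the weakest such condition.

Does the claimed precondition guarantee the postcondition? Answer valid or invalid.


Working backward. After the program, the postcondition e - 2*r - 9 <= 1 and (not (z > 0)) must hold; in canonical form it is e <= 2*r + 10 and (not (z > 0)).
Before skip: e <= 2*r + 10 and (not (z > 0))
Before r := e + 9: e >= -28 and (not (z > 0))
The weakest precondition is e >= -28 and (not (z > 0)).
Check whether e >= -26 and (not (z > 0)) implies it.
Every state satisfying the precondition satisfies the weakest precondition: the implication holds.
Answer: valid


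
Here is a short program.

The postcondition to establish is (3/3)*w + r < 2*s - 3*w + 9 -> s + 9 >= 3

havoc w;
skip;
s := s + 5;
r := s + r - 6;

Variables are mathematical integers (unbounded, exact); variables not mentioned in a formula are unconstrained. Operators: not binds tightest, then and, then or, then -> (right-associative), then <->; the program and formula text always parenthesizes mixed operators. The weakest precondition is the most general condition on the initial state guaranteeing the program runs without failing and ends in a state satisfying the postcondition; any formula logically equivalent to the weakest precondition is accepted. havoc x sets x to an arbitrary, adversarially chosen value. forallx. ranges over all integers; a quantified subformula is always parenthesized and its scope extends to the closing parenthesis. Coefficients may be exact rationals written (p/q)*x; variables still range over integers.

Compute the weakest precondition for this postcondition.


Working backward. After the program, the postcondition (3/3)*w + r < 2*s - 3*w + 9 -> s + 9 >= 3 must hold; in canonical form it is r + 4*w < 2*s + 9 -> s >= -6.
Before r := s + r - 6: r + 4*w < s + 15 -> s >= -6
Before s := s + 5: r + 4*w < s + 20 -> s >= -11
Before skip: r + 4*w < s + 20 -> s >= -11
Before havoc w: forall w_1. (r + 4*w_1 < s + 20 -> s >= -11)
Answer: WP = forall w_1. (r + 4*w_1 < s + 20 -> s >= -11)


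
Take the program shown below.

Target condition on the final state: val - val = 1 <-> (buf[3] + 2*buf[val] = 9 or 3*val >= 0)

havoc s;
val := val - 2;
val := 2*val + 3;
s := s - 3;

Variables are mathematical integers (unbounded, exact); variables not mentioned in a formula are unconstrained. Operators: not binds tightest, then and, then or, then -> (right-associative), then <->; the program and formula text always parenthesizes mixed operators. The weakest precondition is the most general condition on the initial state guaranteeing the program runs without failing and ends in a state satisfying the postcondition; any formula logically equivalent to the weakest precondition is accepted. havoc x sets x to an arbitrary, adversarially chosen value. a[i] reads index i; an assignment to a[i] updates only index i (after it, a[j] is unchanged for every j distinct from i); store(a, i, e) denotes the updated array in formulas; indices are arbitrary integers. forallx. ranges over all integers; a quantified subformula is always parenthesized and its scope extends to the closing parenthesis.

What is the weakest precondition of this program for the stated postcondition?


Working backward. After the program, the postcondition val - val = 1 <-> (buf[3] + 2*buf[val] = 9 or 3*val >= 0) must hold; in canonical form it is not (buf[3] + 2*buf[val] = 9 or 3*val >= 0).
Before s := s - 3: not (buf[3] + 2*buf[val] = 9 or 3*val >= 0)
Before val := 2*val + 3: not (2*buf[2*val + 3] + buf[3] = 9 or 6*val >= -9)
Before val := val - 2: not (buf[3] + 2*buf[2*val - 1] = 9 or 6*val >= 3)
Before havoc s: not (buf[3] + 2*buf[2*val - 1] = 9 or 6*val >= 3)
Answer: WP = not (buf[3] + 2*buf[2*val - 1] = 9 or 6*val >= 3)


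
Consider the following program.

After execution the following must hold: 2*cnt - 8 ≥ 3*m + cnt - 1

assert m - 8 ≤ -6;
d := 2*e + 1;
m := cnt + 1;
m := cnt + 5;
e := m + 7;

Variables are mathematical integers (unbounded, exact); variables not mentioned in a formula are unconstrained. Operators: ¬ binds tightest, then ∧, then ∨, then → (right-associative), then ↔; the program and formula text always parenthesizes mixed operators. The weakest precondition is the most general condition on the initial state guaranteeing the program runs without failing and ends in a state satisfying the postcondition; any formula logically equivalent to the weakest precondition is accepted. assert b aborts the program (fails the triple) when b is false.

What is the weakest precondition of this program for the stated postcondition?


Working backward. After the program, the postcondition 2*cnt - 8 ≥ 3*m + cnt - 1 must hold; in canonical form it is cnt ≥ 3*m + 7.
Before e := m + 7: cnt ≥ 3*m + 7
Before m := cnt + 5: 2*cnt ≤ -22
Before m := cnt + 1: 2*cnt ≤ -22
Before d := 2*e + 1: 2*cnt ≤ -22
Before assert m - 8 ≤ -6: m ≤ 2 ∧ 2*cnt ≤ -22
Answer: WP = m ≤ 2 ∧ 2*cnt ≤ -22


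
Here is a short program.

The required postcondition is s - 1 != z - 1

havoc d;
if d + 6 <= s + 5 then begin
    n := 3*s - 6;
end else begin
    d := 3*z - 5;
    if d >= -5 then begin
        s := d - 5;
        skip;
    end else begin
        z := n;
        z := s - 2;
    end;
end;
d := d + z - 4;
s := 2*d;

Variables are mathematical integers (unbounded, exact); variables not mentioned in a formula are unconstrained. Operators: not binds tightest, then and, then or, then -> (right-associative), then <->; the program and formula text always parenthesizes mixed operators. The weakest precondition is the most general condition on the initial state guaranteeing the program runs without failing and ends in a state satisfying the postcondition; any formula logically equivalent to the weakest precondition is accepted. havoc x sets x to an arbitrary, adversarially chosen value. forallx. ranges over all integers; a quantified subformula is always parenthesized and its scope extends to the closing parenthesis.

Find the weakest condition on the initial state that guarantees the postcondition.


Working backward. After the program, the postcondition s - 1 != z - 1 must hold; in canonical form it is s != z.
Before s := 2*d: 2*d != z
Before d := d + z - 4: 2*d + z != 8
Then branch requires 2*d + z != 8; else branch requires (3*z >= 0 -> 7*z != 18) and ((not (3*z >= 0)) -> s + 6*z != 20).
Before the if: (d <= s - 1 -> 2*d + z != 8) and ((not (d <= s - 1)) -> ((3*z >= 0 -> 7*z != 18) and ((not (3*z >= 0)) -> s + 6*z != 20)))
Before havoc d: forall d_1. ((d_1 <= s - 1 -> 2*d_1 + z != 8) and ((not (d_1 <= s - 1)) -> ((3*z >= 0 -> 7*z != 18) and ((not (3*z >= 0)) -> s + 6*z != 20))))
Answer: WP = forall d_1. ((d_1 <= s - 1 -> 2*d_1 + z != 8) and ((not (d_1 <= s - 1)) -> ((3*z >= 0 -> 7*z != 18) and ((not (3*z >= 0)) -> s + 6*z != 20))))


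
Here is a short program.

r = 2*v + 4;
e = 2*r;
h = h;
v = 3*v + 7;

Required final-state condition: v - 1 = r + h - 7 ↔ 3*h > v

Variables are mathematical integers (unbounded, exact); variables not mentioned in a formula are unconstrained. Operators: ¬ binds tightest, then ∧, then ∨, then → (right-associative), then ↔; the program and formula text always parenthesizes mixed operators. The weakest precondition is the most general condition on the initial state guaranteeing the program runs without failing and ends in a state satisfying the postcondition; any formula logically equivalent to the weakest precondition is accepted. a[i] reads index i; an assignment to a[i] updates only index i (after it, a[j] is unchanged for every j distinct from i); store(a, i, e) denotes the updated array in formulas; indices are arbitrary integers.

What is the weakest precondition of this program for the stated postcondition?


Working backward. After the program, the postcondition v - 1 = r + h - 7 ↔ 3*h > v must hold; in canonical form it is v = h + r - 6 ↔ 3*h > v.
Before v := 3*v + 7: 3*v = h + r - 13 ↔ 3*h > 3*v + 7
Before h := h: 3*v = h + r - 13 ↔ 3*h > 3*v + 7
Before e := 2*r: 3*v = h + r - 13 ↔ 3*h > 3*v + 7
Before r := 2*v + 4: v = h - 9 ↔ 3*h > 3*v + 7
Answer: WP = v = h - 9 ↔ 3*h > 3*v + 7


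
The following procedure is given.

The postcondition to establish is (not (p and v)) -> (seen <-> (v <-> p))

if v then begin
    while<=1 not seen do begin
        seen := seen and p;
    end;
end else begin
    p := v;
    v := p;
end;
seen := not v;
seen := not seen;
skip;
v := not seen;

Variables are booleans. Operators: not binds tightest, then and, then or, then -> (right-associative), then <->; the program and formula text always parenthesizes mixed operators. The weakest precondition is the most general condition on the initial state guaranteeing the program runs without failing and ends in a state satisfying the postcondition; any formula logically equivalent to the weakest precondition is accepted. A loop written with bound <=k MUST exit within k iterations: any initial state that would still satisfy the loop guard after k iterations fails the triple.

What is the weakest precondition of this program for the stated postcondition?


Working backward. After the program, (not (p and v)) -> (seen <-> (v <-> p)) must hold.
Before v := not seen: (not (p and (not seen))) -> (seen <-> ((not seen) <-> p))
Before skip: (not (p and (not seen))) -> (seen <-> ((not seen) <-> p))
Before seen := not seen: (not (p and seen)) -> ((not seen) <-> (seen <-> p))
Before seen := not v: (not (p and (not v))) -> (v <-> ((not v) <-> p))
Then branch requires ((not seen) -> (seen and p and ((not (p and (not v))) -> (v <-> ((not v) <-> p))))) and (seen -> ((not (p and (not v))) -> (v <-> ((not v) <-> p)))); else branch requires v <-> ((not v) <-> v).
Before the if: (v -> (((not seen) -> (seen and p and ((not (p and (not v))) -> (v <-> ((not v) <-> p))))) and (seen -> ((not (p and (not v))) -> (v <-> ((not v) <-> p)))))) and ((not v) -> (v <-> ((not v) <-> v)))
Answer: WP = (v -> (((not seen) -> (seen and p and ((not (p and (not v))) -> (v <-> ((not v) <-> p))))) and (seen -> ((not (p and (not v))) -> (v <-> ((not v) <-> p)))))) and ((not v) -> (v <-> ((not v) <-> v)))


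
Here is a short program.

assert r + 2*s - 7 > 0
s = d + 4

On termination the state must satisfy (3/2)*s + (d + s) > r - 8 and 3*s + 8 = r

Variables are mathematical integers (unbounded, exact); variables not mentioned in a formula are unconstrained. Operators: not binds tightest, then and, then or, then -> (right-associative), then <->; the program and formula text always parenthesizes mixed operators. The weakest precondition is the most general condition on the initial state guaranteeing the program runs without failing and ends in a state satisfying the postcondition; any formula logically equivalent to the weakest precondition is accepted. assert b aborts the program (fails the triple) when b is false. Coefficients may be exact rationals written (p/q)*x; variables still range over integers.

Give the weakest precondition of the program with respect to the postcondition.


Working backward. After the program, the postcondition (3/2)*s + (d + s) > r - 8 and 3*s + 8 = r must hold; in canonical form it is d + (5/2)*s > r - 8 and 3*s = r - 8.
Before s := d + 4: (7/2)*d > r - 18 and 3*d = r - 20
Before assert r + 2*s - 7 > 0: r + 2*s > 7 and (7/2)*d > r - 18 and 3*d = r - 20
Answer: WP = r + 2*s > 7 and (7/2)*d > r - 18 and 3*d = r - 20


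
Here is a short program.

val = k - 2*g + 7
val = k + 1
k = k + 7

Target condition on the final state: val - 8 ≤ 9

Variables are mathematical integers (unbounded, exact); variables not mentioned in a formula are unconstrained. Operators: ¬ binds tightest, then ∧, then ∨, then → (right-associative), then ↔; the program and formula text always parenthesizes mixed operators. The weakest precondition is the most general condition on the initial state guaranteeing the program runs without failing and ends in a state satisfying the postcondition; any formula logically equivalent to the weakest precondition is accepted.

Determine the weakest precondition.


Working backward. After the program, the postcondition val - 8 ≤ 9 must hold; in canonical form it is val ≤ 17.
Before k := k + 7: val ≤ 17
Before val := k + 1: k ≤ 16
Before val := k - 2*g + 7: k ≤ 16
Answer: WP = k ≤ 16


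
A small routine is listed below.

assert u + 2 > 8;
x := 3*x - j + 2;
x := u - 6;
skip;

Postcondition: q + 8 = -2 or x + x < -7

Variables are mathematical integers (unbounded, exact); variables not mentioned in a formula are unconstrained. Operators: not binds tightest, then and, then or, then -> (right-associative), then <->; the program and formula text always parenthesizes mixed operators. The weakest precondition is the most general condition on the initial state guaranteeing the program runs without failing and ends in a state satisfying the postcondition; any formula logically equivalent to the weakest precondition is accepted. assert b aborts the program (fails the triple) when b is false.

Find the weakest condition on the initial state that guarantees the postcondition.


Working backward. After the program, the postcondition q + 8 = -2 or x + x < -7 must hold; in canonical form it is q = -10 or 2*x < -7.
Before skip: q = -10 or 2*x < -7
Before x := u - 6: q = -10 or 2*u < 5
Before x := 3*x - j + 2: q = -10 or 2*u < 5
Before assert u + 2 > 8: u > 6 and (q = -10 or 2*u < 5)
Answer: WP = u > 6 and (q = -10 or 2*u < 5)
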